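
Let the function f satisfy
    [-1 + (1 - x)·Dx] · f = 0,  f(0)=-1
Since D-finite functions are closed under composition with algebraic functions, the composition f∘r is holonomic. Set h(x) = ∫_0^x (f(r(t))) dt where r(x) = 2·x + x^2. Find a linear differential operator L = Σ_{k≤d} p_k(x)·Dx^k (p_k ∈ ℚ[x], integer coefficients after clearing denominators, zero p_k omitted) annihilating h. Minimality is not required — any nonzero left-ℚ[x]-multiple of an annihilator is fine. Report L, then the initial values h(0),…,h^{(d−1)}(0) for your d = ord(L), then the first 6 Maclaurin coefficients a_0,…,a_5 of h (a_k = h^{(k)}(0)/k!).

L = (2 + 2·x)·Dx + (-1 + 2·x + x^2)·Dx^2  (order 2).
h: a_k = 0, -1, -1, -5/3, -3, -29/5, …
ICs: h(0) = 0, h′(0) = -1.

f: a_k = -1, -1, -1, -1, -1, -1, …
Change of var in L_f (x↦r) gives L₀.
∫: right-multiply L₀ by Dx.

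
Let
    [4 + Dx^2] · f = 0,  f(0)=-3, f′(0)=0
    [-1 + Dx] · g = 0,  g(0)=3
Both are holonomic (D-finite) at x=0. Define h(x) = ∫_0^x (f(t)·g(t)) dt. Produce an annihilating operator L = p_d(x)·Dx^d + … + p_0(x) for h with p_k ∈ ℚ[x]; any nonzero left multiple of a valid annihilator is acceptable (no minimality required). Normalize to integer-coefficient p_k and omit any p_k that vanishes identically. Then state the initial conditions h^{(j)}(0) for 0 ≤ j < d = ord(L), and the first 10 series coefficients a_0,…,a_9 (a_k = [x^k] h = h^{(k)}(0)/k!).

L = 5·Dx - 2·Dx^2 + Dx^3  (order 3).
h: a_k = 0, -9, -9/2, 9/2, 33/8, 21/40, -41/80, -117/560, -29/4480, 527/40320, …
ICs: h(0) = 0, h′(0) = -9, h′′(0) = -9.

f: a_k = -3, 0, 6, 0, -2, 0, 4/15, 0, -2/105, 0, …
g: a_k = 3, 3, 3/2, 1/2, 1/8, 1/40, 1/240, 1/1680, 1/13440, 1/120960, …
h₀=f·g: eliminate ⇒ L₀, order ≤ 2·1.
h=∫₀ˣh₀: take L = L₀·Dx.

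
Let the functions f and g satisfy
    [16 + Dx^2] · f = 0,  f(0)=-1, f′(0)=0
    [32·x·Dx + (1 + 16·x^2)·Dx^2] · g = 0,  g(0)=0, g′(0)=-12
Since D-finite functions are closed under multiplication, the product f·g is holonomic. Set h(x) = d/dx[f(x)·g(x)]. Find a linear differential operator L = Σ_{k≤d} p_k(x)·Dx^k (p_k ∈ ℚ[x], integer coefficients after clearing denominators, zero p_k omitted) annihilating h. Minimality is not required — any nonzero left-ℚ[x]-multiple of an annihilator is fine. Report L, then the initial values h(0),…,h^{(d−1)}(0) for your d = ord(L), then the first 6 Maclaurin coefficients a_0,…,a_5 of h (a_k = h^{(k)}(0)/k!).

f: a_k = -1, 0, 8, 0, -32/3, 0, …
g: a_k = 0, -12, 0, 64, 0, -3072/5, …
Product ⇒ symmetric product L₀, ord ≤ 4.
Differentiate: ansatz ord ≤ ord L₀ ⇒ L.
L = (14080 + 602112·x^2 + 15106048·x^4 + 50331648·x^6 + 100663296·x^8 + 268435456·x^10 + 2147483648·x^12) + (8704·x + 581632·x^3 + 9175040·x^5 + 41943040·x^7 + 167772160·x^9 + 536870912·x^11)·Dx + (960 + 43520·x^2 + 1093632·x^4 + 4849664·x^6 + 16777216·x^8 + 67108864·x^10 + 268435456·x^12)·Dx^2 + (544·x + 36352·x^3 + 573440·x^5 + 2621440·x^7 + 10485760·x^9 + 33554432·x^11)·Dx^3 + (5 + 368·x^2 + 9344·x^4 + 106496·x^6 + 655360·x^8 + 3145728·x^10 + 8388608·x^12)·Dx^4  (order 4).
h: a_k = 12, 0, -480, 0, 6272, 0, …
ICs: h(0) = 12, h′(0) = 0, h′′(0) = -960, h′′′(0) = 0.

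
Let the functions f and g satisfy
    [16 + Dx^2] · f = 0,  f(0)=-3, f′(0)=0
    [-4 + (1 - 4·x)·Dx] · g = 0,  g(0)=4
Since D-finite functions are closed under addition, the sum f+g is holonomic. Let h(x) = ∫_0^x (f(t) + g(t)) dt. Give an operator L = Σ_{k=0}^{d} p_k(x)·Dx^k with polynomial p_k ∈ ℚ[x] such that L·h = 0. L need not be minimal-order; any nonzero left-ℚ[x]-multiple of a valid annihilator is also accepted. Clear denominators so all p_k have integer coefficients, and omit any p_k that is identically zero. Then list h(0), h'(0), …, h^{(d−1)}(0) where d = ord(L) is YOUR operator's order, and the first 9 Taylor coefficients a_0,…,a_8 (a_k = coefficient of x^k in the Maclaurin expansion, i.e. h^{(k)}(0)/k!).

f: a_k = -3, 0, 24, 0, -32, 0, 256/15, 0, -512/105, …
g: a_k = 4, 16, 64, 256, 1024, 4096, 16384, 65536, 262144, …
f+g: L₀ = lclm(L_f,L_g), ord ≤ 2+1.
h=∫h₀ ⇒ L = L₀·Dx.
L = (-448 + 512·x - 1024·x^2)·Dx + (48 - 320·x + 768·x^2 - 1024·x^3)·Dx^2 + (-28 + 32·x - 64·x^2)·Dx^3 + (3 - 20·x + 48·x^2 - 64·x^3)·Dx^4  (order 4).
h: a_k = 0, 1, 8, 88/3, 64, 992/5, 2048/3, 246016/105, 8192, …
ICs: h(0) = 0, h′(0) = 1, h′′(0) = 16, h′′′(0) = 176.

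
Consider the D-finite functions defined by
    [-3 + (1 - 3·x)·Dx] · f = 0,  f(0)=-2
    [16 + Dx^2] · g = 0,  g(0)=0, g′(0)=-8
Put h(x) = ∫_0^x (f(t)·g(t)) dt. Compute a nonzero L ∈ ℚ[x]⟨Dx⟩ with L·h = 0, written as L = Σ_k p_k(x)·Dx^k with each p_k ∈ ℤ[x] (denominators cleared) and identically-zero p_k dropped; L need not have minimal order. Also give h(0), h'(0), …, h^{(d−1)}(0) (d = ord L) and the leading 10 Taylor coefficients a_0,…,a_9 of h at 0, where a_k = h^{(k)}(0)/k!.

f: a_k = -2, -6, -18, -54, -162, -486, -1458, -4374, -13122, -39366, …
g: a_k = 0, -8, 0, 64/3, 0, -256/15, 0, 2048/315, 0, -4096/2835, …
h₀=f·g: eliminate ⇒ L₀, order ≤ 1·2.
∫: right-multiply L₀ by Dx.
L = (-16 + 48·x)·Dx + 6·Dx^2 + (-1 + 3·x)·Dx^3  (order 3).
h: a_k = 0, 0, 8, 16, 76/3, 304/5, 7096/45, 14192/35, 334774/315, 2678192/945, …
ICs: h(0) = 0, h′(0) = 0, h′′(0) = 16.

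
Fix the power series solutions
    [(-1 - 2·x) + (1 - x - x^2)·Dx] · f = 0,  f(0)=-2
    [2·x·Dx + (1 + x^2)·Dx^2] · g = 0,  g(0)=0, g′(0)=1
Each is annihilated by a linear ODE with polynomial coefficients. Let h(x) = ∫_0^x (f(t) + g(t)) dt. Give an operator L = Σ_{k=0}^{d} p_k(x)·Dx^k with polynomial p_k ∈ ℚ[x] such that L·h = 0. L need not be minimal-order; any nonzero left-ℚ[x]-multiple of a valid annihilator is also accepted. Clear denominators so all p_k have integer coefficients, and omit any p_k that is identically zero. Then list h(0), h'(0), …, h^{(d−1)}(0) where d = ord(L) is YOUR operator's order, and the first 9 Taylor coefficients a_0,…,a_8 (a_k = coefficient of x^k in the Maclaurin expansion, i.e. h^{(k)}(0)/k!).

L = (-4 + 16·x + 64·x^2 + 72·x^3 + 66·x^4 + 6·x^6)·Dx^2 + (10 + 24·x + 28·x^2 + 60·x^3 + 65·x^4 + 50·x^5 + 3·x^6 + 6·x^7)·Dx^3 + (-2 - 2·x - 2·x^2 + 8·x^3 + 5·x^4 + 11·x^5 + 6·x^6 + x^7 + x^8)·Dx^4  (order 4).
h: a_k = 0, -2, -1/2, -4/3, -19/12, -2, -79/30, -26/7, -295/56, …
ICs: h(0) = 0, h′(0) = -2, h′′(0) = -1, h′′′(0) = -8.

f: a_k = -2, -2, -4, -6, -10, -16, -26, -42, -68, …
g: a_k = 0, 1, 0, -1/3, 0, 1/5, 0, -1/7, 0, …
L₀ := lclm(L_f,L_g); ord L₀ ≤ 1+2.
∫: right-multiply L₀ by Dx.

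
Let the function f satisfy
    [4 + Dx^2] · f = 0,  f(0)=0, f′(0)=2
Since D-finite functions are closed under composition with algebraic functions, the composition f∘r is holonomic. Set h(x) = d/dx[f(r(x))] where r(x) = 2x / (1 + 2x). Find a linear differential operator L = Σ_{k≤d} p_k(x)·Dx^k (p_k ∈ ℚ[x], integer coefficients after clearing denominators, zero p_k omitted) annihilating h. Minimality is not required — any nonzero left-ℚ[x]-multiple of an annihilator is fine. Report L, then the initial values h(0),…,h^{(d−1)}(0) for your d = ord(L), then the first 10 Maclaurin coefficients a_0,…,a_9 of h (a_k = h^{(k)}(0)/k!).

f: a_k = 0, 2, 0, -4/3, 0, 4/15, 0, -8/315, 0, 4/2835, …
h₀=f(r): pull back L_f along r ⇒ L₀.
Differentiate: ansatz ord ≤ ord L₀ ⇒ L.
L = (40 + 96·x + 96·x^2) + (12 + 72·x + 144·x^2 + 96·x^3)·Dx + (1 + 8·x + 24·x^2 + 32·x^3 + 16·x^4)·Dx^2  (order 2).
h: a_k = 4, -16, 16, 128, -2752/3, 3840, -565504/45, 1552384/45, -25222144/315, 9367552/63, …
ICs: h(0) = 4, h′(0) = -16.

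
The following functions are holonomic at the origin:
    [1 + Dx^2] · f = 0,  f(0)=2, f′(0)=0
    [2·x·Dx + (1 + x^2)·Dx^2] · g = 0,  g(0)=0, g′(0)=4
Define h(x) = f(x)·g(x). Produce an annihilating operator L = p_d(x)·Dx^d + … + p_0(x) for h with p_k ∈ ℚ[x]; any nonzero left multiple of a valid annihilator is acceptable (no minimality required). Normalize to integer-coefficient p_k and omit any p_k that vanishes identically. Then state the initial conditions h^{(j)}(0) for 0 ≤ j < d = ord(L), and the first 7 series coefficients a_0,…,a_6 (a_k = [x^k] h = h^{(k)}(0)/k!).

f: a_k = 2, 0, -1, 0, 1/12, 0, -1/360, …
g: a_k = 0, 4, 0, -4/3, 0, 4/5, 0, …
f·g: L₀ = L_f ⊗_s L_g, ord ≤ 2·2.
L = (10 + 26·x^2 + 11·x^4 + 4·x^6 + x^8) + (12·x + 20·x^3 + 12·x^5 + 4·x^7)·Dx + (12 + 32·x^2 + 18·x^4 + 8·x^6 + 2·x^8)·Dx^2 + (12·x + 20·x^3 + 12·x^5 + 4·x^7)·Dx^3 + (2 + 6·x^2 + 7·x^4 + 4·x^6 + x^8)·Dx^4  (order 4).
h: a_k = 0, 8, 0, -20/3, 0, 49/15, 0, …
ICs: h(0) = 0, h′(0) = 8, h′′(0) = 0, h′′′(0) = -40.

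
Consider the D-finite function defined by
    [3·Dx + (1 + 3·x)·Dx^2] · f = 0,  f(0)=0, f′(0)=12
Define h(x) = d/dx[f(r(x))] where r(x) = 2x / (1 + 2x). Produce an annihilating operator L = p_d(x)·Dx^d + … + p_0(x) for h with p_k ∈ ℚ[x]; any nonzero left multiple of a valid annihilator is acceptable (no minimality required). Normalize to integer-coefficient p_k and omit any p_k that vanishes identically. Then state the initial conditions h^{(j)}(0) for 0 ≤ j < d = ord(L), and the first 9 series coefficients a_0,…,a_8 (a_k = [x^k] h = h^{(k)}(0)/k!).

f: a_k = 0, 12, -18, 36, -81, 972/5, -486, 8748/7, -6561/2, …
f∘r: x↦r, Dx↦Dx/r' in L_f ⇒ L₀.
h=h₀': d/dx-closure on L₀ ⇒ L.
L = (10 + 32·x) + (1 + 10·x + 16·x^2)·Dx  (order 1).
h: a_k = 24, -240, 2016, -16320, 130944, -1048320, 8388096, -67107840, 536868864, …
ICs: h(0) = 24.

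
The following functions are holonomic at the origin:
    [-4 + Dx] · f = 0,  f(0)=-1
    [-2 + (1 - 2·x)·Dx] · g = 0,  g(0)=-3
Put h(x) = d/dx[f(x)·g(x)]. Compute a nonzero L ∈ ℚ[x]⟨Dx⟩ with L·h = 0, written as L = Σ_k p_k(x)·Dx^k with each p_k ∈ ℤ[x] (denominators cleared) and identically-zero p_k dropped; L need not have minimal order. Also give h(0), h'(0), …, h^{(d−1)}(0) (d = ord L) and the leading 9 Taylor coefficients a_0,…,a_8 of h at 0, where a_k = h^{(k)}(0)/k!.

f: a_k = -1, -4, -8, -32/3, -32/3, -128/15, -256/45, -1024/315, -512/315, …
g: a_k = -3, -6, -12, -24, -48, -96, -192, -384, -768, …
f·g: L₀ = L_f ⊗_s L_g, ord ≤ 1·1.
h₀' ⇒ L via d/dx closure of L₀.
L = (20 - 48·x + 32·x^2) + (-3 + 10·x - 8·x^2)·Dx  (order 1).
h: a_k = 18, 120, 456, 1344, 3488, 42368/5, 19840, 4765696/105, 10724864/105, …
ICs: h(0) = 18.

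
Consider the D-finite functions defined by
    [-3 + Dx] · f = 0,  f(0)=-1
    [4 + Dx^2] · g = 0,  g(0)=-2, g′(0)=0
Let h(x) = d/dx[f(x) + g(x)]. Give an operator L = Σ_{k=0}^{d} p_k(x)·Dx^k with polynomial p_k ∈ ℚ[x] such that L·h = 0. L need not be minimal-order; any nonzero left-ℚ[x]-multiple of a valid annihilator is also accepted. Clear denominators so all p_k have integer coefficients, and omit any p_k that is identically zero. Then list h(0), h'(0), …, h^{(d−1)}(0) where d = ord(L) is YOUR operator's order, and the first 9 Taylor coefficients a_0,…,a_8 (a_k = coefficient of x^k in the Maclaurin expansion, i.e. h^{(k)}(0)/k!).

f: a_k = -1, -3, -9/2, -9/2, -27/8, -81/40, -81/80, -243/560, -729/4480, …
g: a_k = -2, 0, 4, 0, -4/3, 0, 8/45, 0, -4/315, …
L₀ := lclm(L_f,L_g); ord L₀ ≤ 1+2.
Differentiate: ansatz ord ≤ ord L₀ ⇒ L.
L = 12 - 4·Dx + 3·Dx^2 - Dx^3  (order 3).
h: a_k = -3, -1, -27/2, -113/6, -81/8, -601/120, -243/80, -7073/5040, -2187/4480, …
ICs: h(0) = -3, h′(0) = -1, h′′(0) = -27.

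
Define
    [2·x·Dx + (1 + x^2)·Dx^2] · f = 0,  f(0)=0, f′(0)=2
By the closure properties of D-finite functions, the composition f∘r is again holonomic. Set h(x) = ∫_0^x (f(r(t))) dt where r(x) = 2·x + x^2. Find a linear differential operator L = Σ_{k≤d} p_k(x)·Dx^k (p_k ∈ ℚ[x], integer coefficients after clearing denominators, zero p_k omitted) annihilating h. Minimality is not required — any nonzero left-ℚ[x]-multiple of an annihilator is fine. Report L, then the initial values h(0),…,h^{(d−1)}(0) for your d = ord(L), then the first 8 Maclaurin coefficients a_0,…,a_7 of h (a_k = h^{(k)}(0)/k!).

L = (-1 + 8·x + 16·x^2 + 12·x^3 + 3·x^4)·Dx^2 + (1 + x + 4·x^2 + 8·x^3 + 5·x^4 + x^5)·Dx^3  (order 3).
h: a_k = 0, 0, 2, 2/3, -4/3, -8/5, 22/15, 94/21, …
ICs: h(0) = 0, h′(0) = 0, h′′(0) = 4.

f: a_k = 0, 2, 0, -2/3, 0, 2/5, 0, -2/7, …
Change of var in L_f (x↦r) gives L₀.
∫: right-multiply L₀ by Dx.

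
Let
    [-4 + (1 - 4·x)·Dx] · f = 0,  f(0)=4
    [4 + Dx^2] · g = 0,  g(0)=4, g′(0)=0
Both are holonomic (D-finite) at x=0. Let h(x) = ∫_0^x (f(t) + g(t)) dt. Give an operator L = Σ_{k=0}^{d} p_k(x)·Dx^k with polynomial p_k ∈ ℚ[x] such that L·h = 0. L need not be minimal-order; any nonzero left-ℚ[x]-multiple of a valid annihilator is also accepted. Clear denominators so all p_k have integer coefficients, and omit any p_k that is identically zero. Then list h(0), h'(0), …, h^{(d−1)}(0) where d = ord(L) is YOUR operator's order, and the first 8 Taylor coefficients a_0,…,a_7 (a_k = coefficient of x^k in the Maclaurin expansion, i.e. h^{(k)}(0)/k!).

f: a_k = 4, 16, 64, 256, 1024, 4096, 16384, 65536, …
g: a_k = 4, 0, -8, 0, 8/3, 0, -16/45, 0, …
f+g: L₀ = lclm(L_f,L_g), ord ≤ 1+2.
h=∫₀ˣh₀: take L = L₀·Dx.
L = (400 - 128·x + 256·x^2)·Dx + (-36 + 176·x - 192·x^2 + 256·x^3)·Dx^2 + (100 - 32·x + 64·x^2)·Dx^3 + (-9 + 44·x - 48·x^2 + 64·x^3)·Dx^4  (order 4).
h: a_k = 0, 8, 8, 56/3, 64, 616/3, 2048/3, 737264/315, …
ICs: h(0) = 0, h′(0) = 8, h′′(0) = 16, h′′′(0) = 112.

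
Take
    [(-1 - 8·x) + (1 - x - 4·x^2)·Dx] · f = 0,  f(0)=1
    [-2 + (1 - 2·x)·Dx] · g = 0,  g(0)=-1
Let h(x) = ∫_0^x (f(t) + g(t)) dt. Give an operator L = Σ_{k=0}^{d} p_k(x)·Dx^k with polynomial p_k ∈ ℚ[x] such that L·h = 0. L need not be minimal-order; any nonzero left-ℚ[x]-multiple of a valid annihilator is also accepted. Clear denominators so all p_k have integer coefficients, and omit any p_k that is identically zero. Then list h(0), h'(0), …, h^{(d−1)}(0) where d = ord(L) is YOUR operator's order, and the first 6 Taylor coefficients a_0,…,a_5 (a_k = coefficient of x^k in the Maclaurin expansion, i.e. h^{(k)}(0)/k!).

f: a_k = 1, 1, 5, 9, 29, 65, …
g: a_k = -1, -2, -4, -8, -16, -32, …
h₀=f+g: left-lcm gives L₀, ord ≤ 2.
h=∫₀ˣh₀: take L = L₀·Dx.
L = (12 - 48·x + 192·x^2 - 128·x^3)·Dx + (-2 - 96·x^2 + 352·x^3 - 256·x^4)·Dx^2 + (-1 + 11·x - 30·x^2 + 80·x^4 - 64·x^5)·Dx^3  (order 3).
h: a_k = 0, 0, -1/2, 1/3, 1/4, 13/5, …
ICs: h(0) = 0, h′(0) = 0, h′′(0) = -1.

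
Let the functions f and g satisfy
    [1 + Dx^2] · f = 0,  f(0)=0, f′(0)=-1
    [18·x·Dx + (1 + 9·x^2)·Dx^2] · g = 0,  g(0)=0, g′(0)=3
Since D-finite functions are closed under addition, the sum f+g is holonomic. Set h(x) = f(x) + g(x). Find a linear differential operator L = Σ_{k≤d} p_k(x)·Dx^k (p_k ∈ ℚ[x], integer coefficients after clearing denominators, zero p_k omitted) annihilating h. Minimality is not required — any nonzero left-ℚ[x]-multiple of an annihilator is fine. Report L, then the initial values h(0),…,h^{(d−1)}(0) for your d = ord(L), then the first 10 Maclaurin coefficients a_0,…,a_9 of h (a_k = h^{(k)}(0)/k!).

f: a_k = 0, -1, 0, 1/6, 0, -1/120, 0, 1/5040, 0, -1/362880, …
g: a_k = 0, 3, 0, -9, 0, 243/5, 0, -2187/7, 0, 2187, …
f+g: L₀ = lclm(L_f,L_g), ord ≤ 2+2.
L = (-1926·x + 17820·x^3 + 1458·x^5)·Dx + (-17 + 351·x^2 + 4617·x^4 + 729·x^6)·Dx^2 + (-1926·x + 17820·x^3 + 1458·x^5)·Dx^3 + (-17 + 351·x^2 + 4617·x^4 + 729·x^6)·Dx^4  (order 4).
h: a_k = 0, 2, 0, -53/6, 0, 5831/120, 0, -1574639/5040, 0, 793618559/362880, …
ICs: h(0) = 0, h′(0) = 2, h′′(0) = 0, h′′′(0) = -53.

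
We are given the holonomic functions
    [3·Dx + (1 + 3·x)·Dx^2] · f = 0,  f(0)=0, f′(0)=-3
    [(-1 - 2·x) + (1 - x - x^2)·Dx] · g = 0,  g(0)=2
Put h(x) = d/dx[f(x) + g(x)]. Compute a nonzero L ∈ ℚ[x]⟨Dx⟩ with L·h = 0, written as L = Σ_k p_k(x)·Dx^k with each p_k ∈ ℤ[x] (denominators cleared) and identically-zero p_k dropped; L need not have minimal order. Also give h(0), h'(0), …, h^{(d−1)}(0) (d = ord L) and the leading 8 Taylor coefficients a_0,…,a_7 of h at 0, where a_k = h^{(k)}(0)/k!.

f: a_k = 0, -3, 9/2, -9, 81/4, -243/5, 243/2, -2187/7, …
g: a_k = 2, 2, 4, 6, 10, 16, 26, 42, …
f+g: L₀ = lclm(L_f,L_g), ord ≤ 2+1.
Derive L from L₀ (diff closure).
L = (-126 - 342·x - 468·x^2 - 180·x^3 - 108·x^4) + (-156·x - 576·x^2 - 672·x^3 - 378·x^4 - 180·x^5)·Dx + (7 + 35·x + 29·x^2 - 63·x^3 - 99·x^4 - 93·x^5 - 36·x^6)·Dx^2  (order 2).
h: a_k = -1, 17, -9, 121, -163, 885, -1893, 7105, …
ICs: h(0) = -1, h′(0) = 17.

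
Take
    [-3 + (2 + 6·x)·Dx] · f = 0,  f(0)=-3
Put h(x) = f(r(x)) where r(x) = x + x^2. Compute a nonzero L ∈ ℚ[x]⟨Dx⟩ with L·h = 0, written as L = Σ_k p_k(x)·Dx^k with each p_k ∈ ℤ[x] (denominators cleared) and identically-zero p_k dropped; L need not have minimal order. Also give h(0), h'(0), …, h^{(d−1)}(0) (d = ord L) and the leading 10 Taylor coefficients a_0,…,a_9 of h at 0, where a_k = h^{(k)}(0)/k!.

L = (-3 - 6·x) + (2 + 6·x + 6·x^2)·Dx  (order 1).
h: a_k = -3, -9/2, -9/8, 27/16, -297/128, 729/256, -2997/1024, 4131/2048, 18711/32768, -357939/65536, …
ICs: h(0) = -3.

f: a_k = -3, -9/2, 27/8, -81/16, 1215/128, -5103/256, 45927/1024, -216513/2048, 8444007/32768, -42220035/65536, …
f∘r: x↦r, Dx↦Dx/r' in L_f ⇒ L₀.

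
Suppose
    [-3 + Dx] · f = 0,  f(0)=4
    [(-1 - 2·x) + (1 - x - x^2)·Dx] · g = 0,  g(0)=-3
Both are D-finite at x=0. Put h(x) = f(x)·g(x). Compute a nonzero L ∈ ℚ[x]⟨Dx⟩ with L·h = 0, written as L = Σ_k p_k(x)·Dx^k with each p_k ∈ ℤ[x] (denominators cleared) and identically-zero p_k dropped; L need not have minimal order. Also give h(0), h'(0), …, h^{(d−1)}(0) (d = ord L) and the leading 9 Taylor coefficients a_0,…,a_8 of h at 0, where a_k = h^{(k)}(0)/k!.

L = (4 - x - 3·x^2) + (-1 + x + x^2)·Dx  (order 1).
h: a_k = -12, -48, -114, -216, -741/2, -3054/5, -19869/20, -56331/35, -2917443/1120, …
ICs: h(0) = -12.

f: a_k = 4, 12, 18, 18, 27/2, 81/10, 81/20, 243/140, 729/1120, …
g: a_k = -3, -3, -6, -9, -15, -24, -39, -63, -102, …
f·g: L₀ = L_f ⊗_s L_g, ord ≤ 1·1.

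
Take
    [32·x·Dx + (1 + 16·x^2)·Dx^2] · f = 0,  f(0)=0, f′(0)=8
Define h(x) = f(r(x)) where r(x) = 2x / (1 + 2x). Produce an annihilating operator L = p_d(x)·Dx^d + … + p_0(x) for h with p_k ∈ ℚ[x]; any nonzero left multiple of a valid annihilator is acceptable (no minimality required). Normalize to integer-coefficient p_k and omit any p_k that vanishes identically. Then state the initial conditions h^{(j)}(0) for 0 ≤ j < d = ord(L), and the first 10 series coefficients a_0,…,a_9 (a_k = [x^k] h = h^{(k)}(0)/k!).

f: a_k = 0, 8, 0, -128/3, 0, 2048/5, 0, -32768/7, 0, 524288/9, …
h₀=f(r): pull back L_f along r ⇒ L₀.
L = (4 + 136·x)·Dx + (1 + 4·x + 68·x^2)·Dx^2  (order 2).
h: a_k = 0, 16, -32, -832/3, 1920, 25856/5, -312832/3, 744448/7, 4945920, -208891904/9, …
ICs: h(0) = 0, h′(0) = 16.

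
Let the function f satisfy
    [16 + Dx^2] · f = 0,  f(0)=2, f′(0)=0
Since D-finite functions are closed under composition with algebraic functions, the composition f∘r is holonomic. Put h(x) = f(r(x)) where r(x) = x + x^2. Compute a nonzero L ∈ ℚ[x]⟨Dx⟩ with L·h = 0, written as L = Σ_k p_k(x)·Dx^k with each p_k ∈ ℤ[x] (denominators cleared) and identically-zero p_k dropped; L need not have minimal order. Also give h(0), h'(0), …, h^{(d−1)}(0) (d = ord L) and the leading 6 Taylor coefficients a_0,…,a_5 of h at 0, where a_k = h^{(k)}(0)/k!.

L = (16 + 96·x + 192·x^2 + 128·x^3) - 2·Dx + (1 + 2·x)·Dx^2  (order 2).
h: a_k = 2, 0, -16, -32, 16/3, 256/3, …
ICs: h(0) = 2, h′(0) = 0.

f: a_k = 2, 0, -16, 0, 64/3, 0, …
Substitute x→r, Dx→(1/r')Dx; clear ⇒ L₀.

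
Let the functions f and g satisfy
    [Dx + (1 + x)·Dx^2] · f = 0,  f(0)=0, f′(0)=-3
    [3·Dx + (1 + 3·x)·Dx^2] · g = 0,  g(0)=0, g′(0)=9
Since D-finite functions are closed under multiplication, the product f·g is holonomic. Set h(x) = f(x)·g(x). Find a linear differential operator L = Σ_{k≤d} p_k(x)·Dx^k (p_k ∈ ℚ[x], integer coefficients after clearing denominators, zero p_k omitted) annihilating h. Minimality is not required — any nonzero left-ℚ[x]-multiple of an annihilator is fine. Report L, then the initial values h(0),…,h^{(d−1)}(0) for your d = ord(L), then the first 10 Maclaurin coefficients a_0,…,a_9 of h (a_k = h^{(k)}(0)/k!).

f: a_k = 0, -3, 3/2, -1, 3/4, -3/5, 1/2, -3/7, 3/8, -1/3, …
g: a_k = 0, 9, -27/2, 27, -243/4, 729/5, -729/2, 6561/7, -19683/8, 6561, …
L₀ := L_f ⊗_s L_g (sym. prod.), ord ≤ 4.
L = (30 + 72·x + 54·x^2)·Dx + (76 + 354·x + 540·x^2 + 270·x^3)·Dx^2 + (29 + 200·x + 486·x^2 + 504·x^3 + 189·x^4)·Dx^3 + (2 + 19·x + 68·x^2 + 114·x^3 + 90·x^4 + 27·x^5)·Dx^4  (order 4).
h: a_k = 0, 0, -27, 54, -441/4, 243, -11421/20, 7029/5, -400599/112, 652401/70, …
ICs: h(0) = 0, h′(0) = 0, h′′(0) = -54, h′′′(0) = 324.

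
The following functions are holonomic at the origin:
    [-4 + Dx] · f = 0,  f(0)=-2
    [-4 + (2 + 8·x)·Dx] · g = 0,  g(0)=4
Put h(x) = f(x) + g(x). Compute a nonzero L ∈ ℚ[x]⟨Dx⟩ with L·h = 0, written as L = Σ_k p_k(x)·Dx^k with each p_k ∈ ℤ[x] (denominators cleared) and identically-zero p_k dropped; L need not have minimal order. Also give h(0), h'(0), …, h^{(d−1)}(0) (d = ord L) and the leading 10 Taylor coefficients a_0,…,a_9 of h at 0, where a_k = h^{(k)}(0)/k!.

f: a_k = -2, -8, -16, -64/3, -64/3, -256/15, -512/45, -2048/315, -1024/315, -4096/2835, …
g: a_k = 4, 8, -8, 16, -40, 112, -336, 1056, -3432, 11440, …
Sum ⇒ L₀ = lclm(L_f,L_g) in ℚ(x)⟨Dx⟩.
L = (24 + 64·x) + (-10 - 64·x - 128·x^2)·Dx + (1 + 12·x + 32·x^2)·Dx^2  (order 2).
h: a_k = 2, 0, -24, -16/3, -184/3, 1424/15, -15632/45, 330592/315, -1082104/315, 32428304/2835, …
ICs: h(0) = 2, h′(0) = 0.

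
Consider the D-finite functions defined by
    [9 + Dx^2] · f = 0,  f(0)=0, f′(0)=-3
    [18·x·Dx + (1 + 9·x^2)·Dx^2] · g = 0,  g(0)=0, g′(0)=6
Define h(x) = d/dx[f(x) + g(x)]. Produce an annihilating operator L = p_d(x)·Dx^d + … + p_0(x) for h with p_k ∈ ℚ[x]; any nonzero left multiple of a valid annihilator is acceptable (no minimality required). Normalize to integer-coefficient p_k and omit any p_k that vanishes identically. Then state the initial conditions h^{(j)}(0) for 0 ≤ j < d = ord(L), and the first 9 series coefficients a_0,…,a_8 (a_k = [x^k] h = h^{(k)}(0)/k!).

L = (-1782·x + 20412·x^3 + 13122·x^5) + (-9 + 567·x^2 + 6561·x^4 + 6561·x^6)·Dx + (-198·x + 2268·x^3 + 1458·x^5)·Dx^2 + (-1 + 63·x^2 + 729·x^4 + 729·x^6)·Dx^3  (order 3).
h: a_k = 3, 0, -81/2, 0, 3807/8, 0, -349677/80, 0, 176357493/4480, …
ICs: h(0) = 3, h′(0) = 0, h′′(0) = -81.

f: a_k = 0, -3, 0, 9/2, 0, -81/40, 0, 243/560, 0, …
g: a_k = 0, 6, 0, -18, 0, 486/5, 0, -4374/7, 0, …
Weyl lclm of L_f,L_g ⇒ L₀ (ord ≤ 4).
h₀' ⇒ L via d/dx closure of L₀.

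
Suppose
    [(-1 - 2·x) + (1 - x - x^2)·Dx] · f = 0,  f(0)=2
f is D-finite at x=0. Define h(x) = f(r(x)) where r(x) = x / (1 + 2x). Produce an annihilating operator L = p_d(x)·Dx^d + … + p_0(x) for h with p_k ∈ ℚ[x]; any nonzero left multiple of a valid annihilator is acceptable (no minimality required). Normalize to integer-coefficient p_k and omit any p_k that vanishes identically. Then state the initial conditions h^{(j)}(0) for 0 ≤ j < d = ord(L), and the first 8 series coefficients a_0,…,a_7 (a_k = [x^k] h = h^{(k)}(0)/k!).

f: a_k = 2, 2, 4, 6, 10, 16, 26, 42, …
Change of var in L_f (x↦r) gives L₀.
L = (-1 - 4·x) + (1 + 5·x + 7·x^2 + 2·x^3)·Dx  (order 1).
h: a_k = 2, 2, 0, -2, 6, -16, 42, -110, …
ICs: h(0) = 2.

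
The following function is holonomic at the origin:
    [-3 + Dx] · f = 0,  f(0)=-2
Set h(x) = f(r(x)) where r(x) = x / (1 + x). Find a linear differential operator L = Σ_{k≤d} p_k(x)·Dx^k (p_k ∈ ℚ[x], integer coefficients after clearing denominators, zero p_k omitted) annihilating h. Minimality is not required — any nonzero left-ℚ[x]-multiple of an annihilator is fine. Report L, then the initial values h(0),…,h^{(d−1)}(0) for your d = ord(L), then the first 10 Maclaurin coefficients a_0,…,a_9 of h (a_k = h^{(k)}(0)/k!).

L = -3 + (1 + 2·x + x^2)·Dx  (order 1).
h: a_k = -2, -6, -3, 3, -3/4, -21/20, 69/40, -411/280, 1623/2240, 213/2240, …
ICs: h(0) = -2.

f: a_k = -2, -6, -9, -9, -27/4, -81/20, -81/40, -243/280, -729/2240, -243/2240, …
h₀=f(r): pull back L_f along r ⇒ L₀.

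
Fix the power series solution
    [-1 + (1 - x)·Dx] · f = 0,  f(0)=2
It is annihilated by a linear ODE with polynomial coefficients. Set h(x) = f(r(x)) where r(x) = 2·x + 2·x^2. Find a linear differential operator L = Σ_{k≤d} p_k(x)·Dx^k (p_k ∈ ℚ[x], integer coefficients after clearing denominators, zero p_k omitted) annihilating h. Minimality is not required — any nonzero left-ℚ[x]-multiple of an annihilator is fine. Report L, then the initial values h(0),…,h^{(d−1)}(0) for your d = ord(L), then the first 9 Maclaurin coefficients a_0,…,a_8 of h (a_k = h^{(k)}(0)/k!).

L = (2 + 4·x) + (-1 + 2·x + 2·x^2)·Dx  (order 1).
h: a_k = 2, 4, 12, 32, 88, 240, 656, 1792, 4896, …
ICs: h(0) = 2.

f: a_k = 2, 2, 2, 2, 2, 2, 2, 2, 2, …
Change of var in L_f (x↦r) gives L₀.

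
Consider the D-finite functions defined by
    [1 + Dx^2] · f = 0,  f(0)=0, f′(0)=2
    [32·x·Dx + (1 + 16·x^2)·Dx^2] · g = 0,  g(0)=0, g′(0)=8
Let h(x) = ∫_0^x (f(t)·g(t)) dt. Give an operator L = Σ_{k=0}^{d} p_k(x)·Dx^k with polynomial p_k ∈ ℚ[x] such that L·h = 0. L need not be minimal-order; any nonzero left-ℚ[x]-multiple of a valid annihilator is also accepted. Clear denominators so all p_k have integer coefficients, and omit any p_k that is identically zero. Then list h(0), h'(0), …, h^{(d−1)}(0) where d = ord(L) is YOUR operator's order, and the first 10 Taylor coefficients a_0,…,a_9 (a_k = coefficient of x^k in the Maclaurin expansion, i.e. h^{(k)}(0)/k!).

L = (1105 + 51776·x^2 + 22016·x^4 + 16384·x^6 + 65536·x^8)·Dx + (2112·x + 35840·x^3 + 49152·x^5 + 262144·x^7)·Dx^2 + (1122 + 52352·x^2 + 27648·x^4 + 32768·x^6 + 131072·x^8)·Dx^3 + (2112·x + 35840·x^3 + 49152·x^5 + 262144·x^7)·Dx^4 + (17 + 576·x^2 + 5632·x^4 + 16384·x^6 + 65536·x^8)·Dx^5  (order 5).
h: a_k = 0, 0, 0, 16/3, 0, -88/5, 0, 7502/63, 0, -142493/135, …
ICs: h(0) = 0, h′(0) = 0, h′′(0) = 0, h′′′(0) = 32, h′′′′(0) = 0.

f: a_k = 0, 2, 0, -1/3, 0, 1/60, 0, -1/2520, 0, 1/181440, …
g: a_k = 0, 8, 0, -128/3, 0, 2048/5, 0, -32768/7, 0, 524288/9, …
f·g: L₀ = L_f ⊗_s L_g, ord ≤ 2·2.
Integrate: L := L₀·Dx.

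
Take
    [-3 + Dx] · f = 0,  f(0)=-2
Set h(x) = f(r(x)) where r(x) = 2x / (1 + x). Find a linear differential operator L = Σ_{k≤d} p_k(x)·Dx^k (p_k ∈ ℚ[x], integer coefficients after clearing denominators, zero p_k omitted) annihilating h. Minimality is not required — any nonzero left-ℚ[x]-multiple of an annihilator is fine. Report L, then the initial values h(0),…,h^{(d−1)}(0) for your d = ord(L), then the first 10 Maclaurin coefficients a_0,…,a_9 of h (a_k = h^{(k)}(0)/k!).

f: a_k = -2, -6, -9, -9, -27/4, -81/20, -81/40, -243/280, -729/2240, -243/2240, …
f∘r: x↦r, Dx↦Dx/r' in L_f ⇒ L₀.
L = -6 + (1 + 2·x + x^2)·Dx  (order 1).
h: a_k = -2, -12, -24, -12, 12, 12/5, -48/5, 228/35, 24/35, -204/35, …
ICs: h(0) = -2.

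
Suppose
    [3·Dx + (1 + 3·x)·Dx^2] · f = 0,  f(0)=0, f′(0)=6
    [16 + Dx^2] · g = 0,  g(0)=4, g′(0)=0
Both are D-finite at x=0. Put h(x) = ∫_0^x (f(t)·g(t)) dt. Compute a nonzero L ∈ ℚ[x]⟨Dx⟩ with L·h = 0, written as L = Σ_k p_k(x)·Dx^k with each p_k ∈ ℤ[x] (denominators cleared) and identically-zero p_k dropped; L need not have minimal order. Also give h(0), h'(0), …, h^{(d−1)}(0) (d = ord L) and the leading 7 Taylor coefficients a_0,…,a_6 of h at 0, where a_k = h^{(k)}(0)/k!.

f: a_k = 0, 6, -9, 18, -81/2, 486/5, -243, …
g: a_k = 4, 0, -32, 0, 128/3, 0, -1024/45, …
Sym-product of L_f,L_g gives L₀ (≤ ord 4).
h=∫h₀ ⇒ L = L₀·Dx.
L = (2272 + 127488·x + 781056·x^2 + 1769472·x^3 + 1327104·x^4)·Dx + (4416 + 50112·x + 165888·x^2 + 165888·x^3)·Dx^2 + (1022 + 19392·x + 102816·x^2 + 221184·x^3 + 165888·x^4)·Dx^3 + (276 + 3132·x + 10368·x^2 + 10368·x^3)·Dx^4 + (55 + 714·x + 3375·x^2 + 6912·x^3 + 5184·x^4)·Dx^5  (order 5).
h: a_k = 0, 0, 12, -12, -30, 126/5, 172/15, …
ICs: h(0) = 0, h′(0) = 0, h′′(0) = 24, h′′′(0) = -72, h′′′′(0) = -720.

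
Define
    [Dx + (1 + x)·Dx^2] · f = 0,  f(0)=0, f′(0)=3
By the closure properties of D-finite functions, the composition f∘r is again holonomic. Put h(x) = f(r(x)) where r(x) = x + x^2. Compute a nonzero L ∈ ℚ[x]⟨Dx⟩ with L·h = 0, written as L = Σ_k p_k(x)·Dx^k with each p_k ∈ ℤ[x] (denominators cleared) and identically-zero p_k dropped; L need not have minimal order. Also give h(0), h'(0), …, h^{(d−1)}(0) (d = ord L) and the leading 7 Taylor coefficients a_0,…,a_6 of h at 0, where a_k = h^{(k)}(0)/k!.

f: a_k = 0, 3, -3/2, 1, -3/4, 3/5, -1/2, …
Substitute x→r, Dx→(1/r')Dx; clear ⇒ L₀.
L = (-1 + 2·x + 2·x^2)·Dx + (1 + 3·x + 3·x^2 + 2·x^3)·Dx^2  (order 2).
h: a_k = 0, 3, 3/2, -2, 3/4, 3/5, -1, …
ICs: h(0) = 0, h′(0) = 3.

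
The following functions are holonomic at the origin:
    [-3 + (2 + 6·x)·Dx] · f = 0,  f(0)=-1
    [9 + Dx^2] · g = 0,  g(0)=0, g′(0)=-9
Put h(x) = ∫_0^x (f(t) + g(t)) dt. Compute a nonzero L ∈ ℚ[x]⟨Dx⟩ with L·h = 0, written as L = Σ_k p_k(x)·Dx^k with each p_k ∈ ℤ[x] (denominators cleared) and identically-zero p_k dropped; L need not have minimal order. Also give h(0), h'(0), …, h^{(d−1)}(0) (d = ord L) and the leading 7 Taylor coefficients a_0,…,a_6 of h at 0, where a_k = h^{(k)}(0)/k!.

f: a_k = -1, -3/2, 9/8, -27/16, 405/128, -1701/256, 15309/1024, …
g: a_k = 0, -9, 0, 27/2, 0, -243/40, 0, …
L₀ := lclm(L_f,L_g); ord L₀ ≤ 1+2.
∫: right-multiply L₀ by Dx.
L = (-63 - 216·x - 324·x^2)·Dx + (18 + 198·x + 648·x^2 + 648·x^3)·Dx^2 + (-7 - 24·x - 36·x^2)·Dx^3 + (2 + 22·x + 72·x^2 + 72·x^3)·Dx^4  (order 4).
h: a_k = 0, -1, -21/4, 3/8, 189/64, 81/128, -5427/2560, …
ICs: h(0) = 0, h′(0) = -1, h′′(0) = -21/2, h′′′(0) = 9/4.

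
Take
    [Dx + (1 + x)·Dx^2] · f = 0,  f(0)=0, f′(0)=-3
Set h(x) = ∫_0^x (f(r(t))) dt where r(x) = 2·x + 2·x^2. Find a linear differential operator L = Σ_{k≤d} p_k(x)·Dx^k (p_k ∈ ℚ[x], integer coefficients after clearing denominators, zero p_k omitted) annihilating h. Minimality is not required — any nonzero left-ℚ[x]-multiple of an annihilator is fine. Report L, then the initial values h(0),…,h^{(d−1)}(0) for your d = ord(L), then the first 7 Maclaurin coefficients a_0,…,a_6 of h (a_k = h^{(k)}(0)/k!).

L = (4·x + 4·x^2)·Dx^2 + (1 + 4·x + 6·x^2 + 4·x^3)·Dx^3  (order 3).
h: a_k = 0, 0, -3, 0, 1, -6/5, 4/5, …
ICs: h(0) = 0, h′(0) = 0, h′′(0) = -6.

f: a_k = 0, -3, 3/2, -1, 3/4, -3/5, 1/2, …
Substitute x→r, Dx→(1/r')Dx; clear ⇒ L₀.
h=∫h₀ ⇒ L = L₀·Dx.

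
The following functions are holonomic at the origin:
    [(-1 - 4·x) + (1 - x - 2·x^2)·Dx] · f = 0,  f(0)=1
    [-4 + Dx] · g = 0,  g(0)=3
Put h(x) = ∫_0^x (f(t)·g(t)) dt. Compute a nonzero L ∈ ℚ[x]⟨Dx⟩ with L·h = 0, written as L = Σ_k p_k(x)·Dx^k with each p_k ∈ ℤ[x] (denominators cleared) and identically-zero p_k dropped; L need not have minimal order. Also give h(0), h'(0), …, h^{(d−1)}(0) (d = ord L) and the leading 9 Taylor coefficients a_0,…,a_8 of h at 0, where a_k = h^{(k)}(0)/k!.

f: a_k = 1, 1, 3, 5, 11, 21, 43, 85, 171, …
g: a_k = 3, 12, 24, 32, 32, 128/5, 256/15, 1024/105, 512/105, …
Product ⇒ symmetric product L₀, ord ≤ 1.
h=∫₀ˣh₀: take L = L₀·Dx.
L = (5 - 8·x^2)·Dx + (-1 + x + 2·x^2)·Dx^2  (order 2).
h: a_k = 0, 3, 15/2, 15, 107/4, 229/5, 781/10, 2831/21, 39703/168, …
ICs: h(0) = 0, h′(0) = 3.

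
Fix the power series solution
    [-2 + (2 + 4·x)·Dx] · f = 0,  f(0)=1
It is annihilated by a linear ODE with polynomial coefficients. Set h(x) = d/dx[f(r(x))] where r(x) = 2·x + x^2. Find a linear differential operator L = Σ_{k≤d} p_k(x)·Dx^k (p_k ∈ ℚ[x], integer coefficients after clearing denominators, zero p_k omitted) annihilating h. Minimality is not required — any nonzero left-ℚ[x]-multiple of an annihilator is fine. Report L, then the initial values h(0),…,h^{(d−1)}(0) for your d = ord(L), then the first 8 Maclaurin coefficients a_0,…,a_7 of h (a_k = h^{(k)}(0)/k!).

L = -1 + (-1 - 5·x - 6·x^2 - 2·x^3)·Dx  (order 1).
h: a_k = 2, -2, 6, -18, 55, -171, 539, -1717, …
ICs: h(0) = 2.

f: a_k = 1, 1, -1/2, 1/2, -5/8, 7/8, -21/16, 33/16, …
Change of var in L_f (x↦r) gives L₀.
Differentiate: ansatz ord ≤ ord L₀ ⇒ L.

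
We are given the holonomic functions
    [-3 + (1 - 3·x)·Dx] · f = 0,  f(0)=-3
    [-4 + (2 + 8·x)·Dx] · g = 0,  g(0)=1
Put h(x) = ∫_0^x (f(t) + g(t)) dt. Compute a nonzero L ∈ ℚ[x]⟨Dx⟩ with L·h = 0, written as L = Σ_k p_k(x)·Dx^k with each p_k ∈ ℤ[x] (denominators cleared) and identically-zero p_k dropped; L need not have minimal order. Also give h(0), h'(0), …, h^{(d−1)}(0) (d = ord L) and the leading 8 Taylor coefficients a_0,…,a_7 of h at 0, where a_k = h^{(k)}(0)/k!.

L = (-48 - 108·x)·Dx + (22 + 120·x + 324·x^2)·Dx^2 + (-1 - 19·x - 6·x^2 + 216·x^3)·Dx^3  (order 3).
h: a_k = 0, -2, -7/2, -29/3, -77/4, -253/5, -701/6, -2271/7, …
ICs: h(0) = 0, h′(0) = -2, h′′(0) = -7.

f: a_k = -3, -9, -27, -81, -243, -729, -2187, -6561, …
g: a_k = 1, 2, -2, 4, -10, 28, -84, 264, …
f+g: L₀ = lclm(L_f,L_g), ord ≤ 1+1.
h=∫h₀ ⇒ L = L₀·Dx.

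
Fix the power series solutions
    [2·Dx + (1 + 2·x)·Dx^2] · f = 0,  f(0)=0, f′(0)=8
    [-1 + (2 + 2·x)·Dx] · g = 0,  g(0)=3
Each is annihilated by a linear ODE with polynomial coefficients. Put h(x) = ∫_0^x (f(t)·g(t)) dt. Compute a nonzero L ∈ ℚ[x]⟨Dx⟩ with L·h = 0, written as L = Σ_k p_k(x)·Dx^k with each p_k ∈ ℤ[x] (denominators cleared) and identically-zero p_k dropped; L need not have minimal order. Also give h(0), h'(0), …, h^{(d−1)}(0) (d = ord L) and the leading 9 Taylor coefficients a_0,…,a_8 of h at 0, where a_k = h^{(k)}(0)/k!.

L = (-1 + 2·x)·Dx + (4 + 4·x)·Dx^2 + (4 + 16·x + 20·x^2 + 8·x^3)·Dx^3  (order 3).
h: a_k = 0, 0, 12, -4, 17/4, -11/2, 3709/480, -12801/1120, 629127/35840, …
ICs: h(0) = 0, h′(0) = 0, h′′(0) = 24.

f: a_k = 0, 8, -8, 32/3, -16, 128/5, -128/3, 512/7, -128, …
g: a_k = 3, 3/2, -3/8, 3/16, -15/128, 21/256, -63/1024, 99/2048, -1287/32768, …
L₀ := L_f ⊗_s L_g (sym. prod.), ord ≤ 2.
h=∫h₀ ⇒ L = L₀·Dx.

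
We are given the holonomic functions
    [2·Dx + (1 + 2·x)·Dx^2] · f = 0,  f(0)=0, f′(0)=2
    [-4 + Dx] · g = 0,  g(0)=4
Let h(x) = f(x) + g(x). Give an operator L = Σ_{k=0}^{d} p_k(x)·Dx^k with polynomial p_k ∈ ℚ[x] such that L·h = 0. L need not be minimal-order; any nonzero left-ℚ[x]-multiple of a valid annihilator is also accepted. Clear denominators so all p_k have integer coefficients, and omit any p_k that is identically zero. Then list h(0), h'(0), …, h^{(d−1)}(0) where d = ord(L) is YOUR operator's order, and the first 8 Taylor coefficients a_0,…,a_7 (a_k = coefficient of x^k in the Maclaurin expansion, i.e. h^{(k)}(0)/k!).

L = (-32 - 32·x)·Dx + (-4 - 32·x - 32·x^2)·Dx^2 + (3 + 10·x + 8·x^2)·Dx^3  (order 3).
h: a_k = 4, 18, 30, 136/3, 116/3, 608/15, 544/45, 1408/45, …
ICs: h(0) = 4, h′(0) = 18, h′′(0) = 60.

f: a_k = 0, 2, -2, 8/3, -4, 32/5, -32/3, 128/7, …
g: a_k = 4, 16, 32, 128/3, 128/3, 512/15, 1024/45, 4096/315, …
h₀=f+g: left-lcm gives L₀, ord ≤ 3.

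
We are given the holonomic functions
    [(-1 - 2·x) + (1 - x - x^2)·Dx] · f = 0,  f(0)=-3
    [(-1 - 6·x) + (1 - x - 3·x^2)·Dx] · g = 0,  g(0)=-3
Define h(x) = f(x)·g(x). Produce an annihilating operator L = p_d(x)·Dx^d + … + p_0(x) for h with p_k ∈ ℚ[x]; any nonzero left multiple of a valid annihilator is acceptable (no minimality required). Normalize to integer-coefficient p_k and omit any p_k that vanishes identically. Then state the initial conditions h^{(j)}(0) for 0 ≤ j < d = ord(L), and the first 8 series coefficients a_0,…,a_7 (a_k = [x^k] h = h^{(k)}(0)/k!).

f: a_k = -3, -3, -6, -9, -15, -24, -39, -63, …
g: a_k = -3, -3, -12, -21, -57, -120, -291, -651, …
Product ⇒ symmetric product L₀, ord ≤ 1.
L = (-2 - 6·x + 12·x^2 + 12·x^3) + (1 - 2·x - 3·x^2 + 4·x^3 + 3·x^4)·Dx  (order 1).
h: a_k = 9, 18, 63, 144, 378, 882, 2133, 4968, …
ICs: h(0) = 9.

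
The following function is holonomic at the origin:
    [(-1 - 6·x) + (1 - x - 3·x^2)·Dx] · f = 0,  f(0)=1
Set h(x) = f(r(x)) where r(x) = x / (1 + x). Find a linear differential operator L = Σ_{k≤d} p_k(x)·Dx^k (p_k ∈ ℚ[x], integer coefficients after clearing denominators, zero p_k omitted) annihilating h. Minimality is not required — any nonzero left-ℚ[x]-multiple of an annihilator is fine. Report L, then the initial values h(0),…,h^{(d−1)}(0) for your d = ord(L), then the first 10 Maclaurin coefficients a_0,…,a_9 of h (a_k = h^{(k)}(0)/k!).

f: a_k = 1, 1, 4, 7, 19, 40, 97, 217, 508, 1159, …
L₀ from L_f via x↦r, Dx↦r'^{-1}Dx.
L = (1 + 7·x) + (-1 - 2·x + 2·x^2 + 3·x^3)·Dx  (order 1).
h: a_k = 1, 1, 3, 0, 9, -9, 36, -63, 171, -360, …
ICs: h(0) = 1.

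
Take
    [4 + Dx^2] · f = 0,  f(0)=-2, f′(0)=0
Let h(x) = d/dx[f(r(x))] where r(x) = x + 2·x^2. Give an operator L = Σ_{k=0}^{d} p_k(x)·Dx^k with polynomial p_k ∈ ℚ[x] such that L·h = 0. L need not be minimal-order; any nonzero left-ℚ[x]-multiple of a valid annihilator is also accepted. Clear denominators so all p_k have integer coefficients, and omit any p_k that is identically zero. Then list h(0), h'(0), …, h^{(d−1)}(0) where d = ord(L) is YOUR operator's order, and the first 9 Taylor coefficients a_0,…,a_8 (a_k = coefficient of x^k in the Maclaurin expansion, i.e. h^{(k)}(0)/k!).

f: a_k = -2, 0, 4, 0, -4/3, 0, 8/45, 0, -4/315, …
L₀ from L_f via x↦r, Dx↦r'^{-1}Dx.
Differentiate: ansatz ord ≤ ord L₀ ⇒ L.
L = (52 + 64·x + 384·x^2 + 1024·x^3 + 1024·x^4) + (-12 - 48·x)·Dx + (1 + 8·x + 16·x^2)·Dx^2  (order 2).
h: a_k = 0, 8, 48, 176/3, -160/3, -2864/15, -4256/15, -26912/315, 8896/35, …
ICs: h(0) = 0, h′(0) = 8.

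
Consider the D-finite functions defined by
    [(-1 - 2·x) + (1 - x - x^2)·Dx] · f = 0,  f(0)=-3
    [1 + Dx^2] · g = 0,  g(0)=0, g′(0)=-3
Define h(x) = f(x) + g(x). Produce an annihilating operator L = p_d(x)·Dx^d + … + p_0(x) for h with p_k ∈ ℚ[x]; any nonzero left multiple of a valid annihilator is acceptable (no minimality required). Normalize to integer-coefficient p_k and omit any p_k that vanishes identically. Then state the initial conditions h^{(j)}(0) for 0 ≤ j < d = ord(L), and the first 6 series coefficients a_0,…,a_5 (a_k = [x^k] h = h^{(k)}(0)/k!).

L = (19 + 48·x + 31·x^2 + 24·x^3 + 5·x^4 + 2·x^5) + (-5 + x + 4·x^2 + 7·x^3 + 6·x^4 + 3·x^5 + x^6)·Dx + (19 + 48·x + 31·x^2 + 24·x^3 + 5·x^4 + 2·x^5)·Dx^2 + (-5 + x + 4·x^2 + 7·x^3 + 6·x^4 + 3·x^5 + x^6)·Dx^3  (order 3).
h: a_k = -3, -6, -6, -17/2, -15, -961/40, …
ICs: h(0) = -3, h′(0) = -6, h′′(0) = -12.

f: a_k = -3, -3, -6, -9, -15, -24, …
g: a_k = 0, -3, 0, 1/2, 0, -1/40, …
f+g: L₀ = lclm(L_f,L_g), ord ≤ 1+2.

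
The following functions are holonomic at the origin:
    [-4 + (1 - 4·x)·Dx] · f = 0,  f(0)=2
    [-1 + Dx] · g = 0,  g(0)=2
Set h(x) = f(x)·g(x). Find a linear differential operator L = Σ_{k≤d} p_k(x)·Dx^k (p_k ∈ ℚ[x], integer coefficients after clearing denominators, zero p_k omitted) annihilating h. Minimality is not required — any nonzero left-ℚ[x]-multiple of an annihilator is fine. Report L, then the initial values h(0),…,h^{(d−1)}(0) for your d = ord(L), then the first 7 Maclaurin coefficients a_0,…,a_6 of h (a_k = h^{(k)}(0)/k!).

f: a_k = 2, 8, 32, 128, 512, 2048, 8192, …
g: a_k = 2, 2, 1, 1/3, 1/12, 1/60, 1/360, …
Product ⇒ symmetric product L₀, ord ≤ 1.
L = (5 - 4·x) + (-1 + 4·x)·Dx  (order 1).
h: a_k = 4, 20, 82, 986/3, 7889/6, 157781/30, 757349/36, …
ICs: h(0) = 4.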